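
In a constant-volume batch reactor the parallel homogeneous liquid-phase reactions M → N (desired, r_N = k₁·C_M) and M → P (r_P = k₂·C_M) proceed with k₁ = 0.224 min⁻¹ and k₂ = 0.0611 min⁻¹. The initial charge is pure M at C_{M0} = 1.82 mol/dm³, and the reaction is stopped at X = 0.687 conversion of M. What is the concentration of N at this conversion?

C_M = C_{M0}(1−X) = 0.5697 mol/dm³.
Both paths are first order in M, so the instantaneous fraction to N is constant: dC_N/d(−C_M) = k₁/(k₁+k₂) = 0.7857.
C_N = 0.7857·(C_{M0}−C_M) = 0.7857×1.250 = 0.982 mol/dm³.

0.982 mol/dm³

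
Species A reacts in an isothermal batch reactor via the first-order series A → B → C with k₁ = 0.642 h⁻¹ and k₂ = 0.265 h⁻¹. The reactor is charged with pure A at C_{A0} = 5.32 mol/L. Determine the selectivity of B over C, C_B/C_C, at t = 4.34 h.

Solving the coupled first-order balances gives C_B(t) = [k₁/(k₂−k₁)]·C_{A0}·(e^(−k₁t) − e^(−k₂t)).
e^(−k₁t) = e^(−0.642×4.34) = e^(−2.786) = 0.06165; e^(−k₂t) = e^(−1.150) = 0.3166.
C_B = 0.642×5.32/(0.265−0.642) × (0.06165−0.3166) = (-9.060)×(-0.2550) = 2.310 mol/L.
C_A = C_{A0}e^(−k₁t) = 0.3280 mol/L, so C_C = C_{A0}−C_A−C_B = 2.682 mol/L; C_B/C_C = 0.861.

0.861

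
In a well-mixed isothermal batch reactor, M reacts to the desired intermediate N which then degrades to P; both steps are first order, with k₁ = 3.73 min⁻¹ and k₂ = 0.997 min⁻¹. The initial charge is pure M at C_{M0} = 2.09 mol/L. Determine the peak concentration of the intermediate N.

1.29 mol/L

For a first-order series the maximum intermediate yield is C_{N,max}/C_{M0} = (k₁/k₂)^[k₂/(k₂−k₁)].
= (3.73/0.997)^(0.997/(0.997−3.73)) = (3.741)^(-0.3648) = 0.6180.
C_{N,max} = 0.6180×2.09 = 1.29 mol/L.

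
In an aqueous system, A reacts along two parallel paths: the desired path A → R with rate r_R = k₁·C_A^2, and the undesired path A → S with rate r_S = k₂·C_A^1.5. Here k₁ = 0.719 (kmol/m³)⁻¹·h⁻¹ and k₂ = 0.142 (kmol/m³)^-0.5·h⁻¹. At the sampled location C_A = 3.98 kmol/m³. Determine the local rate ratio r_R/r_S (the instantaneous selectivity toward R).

10.1

S_{R/S} = r_R/r_S = (k₁·C_A^2)/(k₂·C_A^1.5) = (k₁/k₂)·C_A^0.5.
= (0.719×3.980^2) / (0.142×3.980^1.5) = 11.39/1.127 = 10.1.
Since the desired path is higher order in A, keeping C_A high (PFR or concentrated feed) favours R.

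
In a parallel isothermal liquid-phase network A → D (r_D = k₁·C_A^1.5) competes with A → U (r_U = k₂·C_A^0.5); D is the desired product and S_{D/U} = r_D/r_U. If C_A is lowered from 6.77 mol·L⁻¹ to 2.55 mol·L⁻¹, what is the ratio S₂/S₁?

S_{D/U} = (k₁/k₂)·C_A, so S₂/S₁ = (C_{A,2}/C_{A,1}).
= 2.55/6.77 = 0.377.

0.377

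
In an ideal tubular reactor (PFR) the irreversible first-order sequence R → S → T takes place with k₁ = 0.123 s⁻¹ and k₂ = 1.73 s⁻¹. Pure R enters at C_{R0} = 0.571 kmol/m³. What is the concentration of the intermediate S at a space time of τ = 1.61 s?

Solving the coupled first-order balances gives C_S(τ) = [k₁/(k₂−k₁)]·C_{R0}·(e^(−k₁τ) − e^(−k₂τ)).
e^(−k₁τ) = e^(−0.123×1.61) = e^(−0.1980) = 0.8203; e^(−k₂τ) = e^(−2.785) = 0.06171.
C_S = 0.123×0.571/(1.73−0.123) × (0.8203−0.06171) = 0.04370×0.7586 = 0.03316 kmol/m³.

0.0332 kmol/m³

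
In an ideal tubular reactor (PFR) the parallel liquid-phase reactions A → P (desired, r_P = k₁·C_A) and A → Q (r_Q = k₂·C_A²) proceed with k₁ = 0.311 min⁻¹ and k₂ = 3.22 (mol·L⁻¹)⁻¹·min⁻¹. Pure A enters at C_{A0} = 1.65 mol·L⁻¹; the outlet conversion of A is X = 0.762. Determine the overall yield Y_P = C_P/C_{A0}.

0.0745

C_A = C_{A0}(1−X) = 0.3927 mol·L⁻¹.
Along a PFR/batch, dC_P/dC_A = −r_P/(r_P+r_Q) = −k₁/(k₁+k₂·C_A).
Integrating from C_{A0} to C_A: C_P = (0.311/3.22)·ln[(0.311+3.22·1.65)/(0.311+3.22·0.393)] = 0.09658·ln(5.624/1.575) = 0.1229 mol·L⁻¹.
Y_P = C_P/C_{A0} = 0.1229/1.65 = 0.0745.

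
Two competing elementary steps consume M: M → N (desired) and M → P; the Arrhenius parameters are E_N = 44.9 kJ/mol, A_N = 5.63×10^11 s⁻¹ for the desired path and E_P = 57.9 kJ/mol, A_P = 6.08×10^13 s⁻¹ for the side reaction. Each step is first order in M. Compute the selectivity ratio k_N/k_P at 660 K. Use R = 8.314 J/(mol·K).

k_N/k_P = (A_N/A_P)·exp[−(E_N−E_P)/(RT)] = (A_N/A_P)·exp[(E_P−E_N)/(RT)].
(E_P−E_N)/(RT) = (57.9−44.9)×10³/(8.314×660) = 13000/5487 = 2.369.
k_N/k_P = (5.63×10^11/6.08×10^13)·exp(2.369) = 0.009260 × 10.69 = 0.0990.

0.0990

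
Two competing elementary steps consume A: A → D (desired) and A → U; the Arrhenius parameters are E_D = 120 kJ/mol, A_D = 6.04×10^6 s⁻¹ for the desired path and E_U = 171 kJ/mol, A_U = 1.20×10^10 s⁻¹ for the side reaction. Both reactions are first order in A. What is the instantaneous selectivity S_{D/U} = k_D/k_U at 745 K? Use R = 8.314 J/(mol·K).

Since both paths have the same order in A, the concentration cancels and S_{D/U} = k_D/k_U = (A_D/A_U)·exp[(E_U−E_D)/(RT)].
(E_U−E_D)/(RT) = (171−120)×10³/(8.314×745) = 51000/6194 = 8.234.
k_D/k_U = (6.04×10^6/1.20×10^10)·exp(8.234) = 5.033×10^-4 × 3766 = 1.90.

1.90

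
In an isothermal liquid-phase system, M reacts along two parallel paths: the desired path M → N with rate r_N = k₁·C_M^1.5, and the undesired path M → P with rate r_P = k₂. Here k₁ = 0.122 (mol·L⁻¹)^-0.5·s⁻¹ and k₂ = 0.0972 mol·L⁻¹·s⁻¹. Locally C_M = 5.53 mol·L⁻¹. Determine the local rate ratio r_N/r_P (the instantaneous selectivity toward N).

16.3

S_{N/P} = r_N/r_P = (k₁·C_M^1.5)/(k₂) = (k₁/k₂)·C_M^1.5.
= (0.122×5.530^1.5) / (0.0972) = 1.587/0.09720 = 16.3.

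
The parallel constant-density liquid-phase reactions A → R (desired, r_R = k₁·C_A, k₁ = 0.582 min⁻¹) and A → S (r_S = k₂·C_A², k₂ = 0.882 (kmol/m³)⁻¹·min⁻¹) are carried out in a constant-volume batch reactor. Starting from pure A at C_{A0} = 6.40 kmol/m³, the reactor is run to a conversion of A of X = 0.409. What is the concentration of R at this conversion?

0.306 kmol/m³

C_A = C_{A0}(1−X) = 3.782 kmol/m³.
Along a PFR/batch, dC_R/dC_A = −r_R/(r_R+r_S) = −k₁/(k₁+k₂·C_A).
Integrating from C_{A0} to C_A: C_R = (0.582/0.882)·ln[(0.582+0.882·6.40)/(0.582+0.882·3.78)] = 0.6599·ln(6.227/3.918) = 0.3057 kmol/m³.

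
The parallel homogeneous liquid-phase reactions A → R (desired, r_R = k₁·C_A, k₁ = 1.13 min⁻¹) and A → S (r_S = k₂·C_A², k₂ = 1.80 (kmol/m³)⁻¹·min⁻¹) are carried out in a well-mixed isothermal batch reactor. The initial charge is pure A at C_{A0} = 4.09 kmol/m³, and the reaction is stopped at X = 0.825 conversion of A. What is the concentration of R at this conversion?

C_A = C_{A0}(1−X) = 0.7158 kmol/m³.
Along a PFR/batch, dC_R/dC_A = −r_R/(r_R+r_S) = −k₁/(k₁+k₂·C_A).
Integrating from C_{A0} to C_A: C_R = (1.13/1.80)·ln[(1.13+1.80·4.09)/(1.13+1.80·0.716)] = 0.6278·ln(8.492/2.418) = 0.7885 kmol/m³.

0.789 kmol/m³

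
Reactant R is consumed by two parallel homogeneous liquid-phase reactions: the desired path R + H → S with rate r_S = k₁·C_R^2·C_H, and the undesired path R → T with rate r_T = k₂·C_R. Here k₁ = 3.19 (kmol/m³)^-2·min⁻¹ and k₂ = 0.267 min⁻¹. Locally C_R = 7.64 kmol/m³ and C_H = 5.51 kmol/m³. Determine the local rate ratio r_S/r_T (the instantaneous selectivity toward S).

503

S_{S/T} = r_S/r_T = (k₁·C_R^2·C_H)/(k₂·C_R) = (k₁/k₂)·C_R·C_H.
= (3.19×7.640^2×5.510) / (0.267×7.640) = 1026/2.040 = 503.
Since the desired path is higher order in R, keeping C_R high (PFR or concentrated feed) favours S.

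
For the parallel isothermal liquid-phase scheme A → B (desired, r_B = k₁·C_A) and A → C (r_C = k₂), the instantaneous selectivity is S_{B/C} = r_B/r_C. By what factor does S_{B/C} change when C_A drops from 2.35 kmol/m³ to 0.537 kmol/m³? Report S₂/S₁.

S_{B/C} = (k₁/k₂)·C_A, so S₂/S₁ = (C_{A,2}/C_{A,1}).
= 0.537/2.35 = 0.229.
Selectivity toward B falls as C_A falls — high-concentration operation is favoured.

0.229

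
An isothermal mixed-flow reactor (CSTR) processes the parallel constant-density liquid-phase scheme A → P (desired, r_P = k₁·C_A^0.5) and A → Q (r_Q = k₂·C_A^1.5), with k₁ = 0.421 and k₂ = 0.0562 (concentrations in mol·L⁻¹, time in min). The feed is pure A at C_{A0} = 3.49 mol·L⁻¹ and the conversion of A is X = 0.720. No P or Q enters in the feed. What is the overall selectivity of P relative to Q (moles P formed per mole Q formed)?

7.67

Exit C_A = C_{A0}(1−X) = 3.49×0.280 = 0.9772 mol·L⁻¹.
In a CSTR the entire volume is at exit conditions, so r_P = 0.421×0.9772^0.5 = 0.4162 and r_Q = 0.0562×0.9772^1.5 = 0.05429.
Overall selectivity = C_P/C_Q = r_Pτ/(r_Qτ) = r_P/r_Q = 7.67.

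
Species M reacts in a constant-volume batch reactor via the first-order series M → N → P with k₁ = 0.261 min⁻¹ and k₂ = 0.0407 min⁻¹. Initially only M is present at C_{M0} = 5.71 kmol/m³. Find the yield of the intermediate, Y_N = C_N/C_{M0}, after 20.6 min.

0.507

For first-order series with pure M initially, C_N(t) = k₁C_{M0}/(k₂−k₁)·(e^(−k₁t) − e^(−k₂t)).
e^(−k₁t) = e^(−0.261×20.6) = e^(−5.377) = 0.004624; e^(−k₂t) = e^(−0.8384) = 0.4324.
C_N = 0.261×5.71/(0.0407−0.261) × (0.004624−0.4324) = (-6.765)×(-0.4278) = 2.894 kmol/m³.
Y_N = C_N/C_{M0} = 2.894/5.71 = 0.507.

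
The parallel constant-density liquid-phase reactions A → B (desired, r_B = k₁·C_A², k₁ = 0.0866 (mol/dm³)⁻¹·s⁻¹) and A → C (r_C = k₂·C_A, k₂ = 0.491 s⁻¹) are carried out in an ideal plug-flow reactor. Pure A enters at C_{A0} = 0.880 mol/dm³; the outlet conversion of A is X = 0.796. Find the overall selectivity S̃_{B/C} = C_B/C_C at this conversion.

C_A = C_{A0}(1−X) = 0.1795 mol/dm³.
Along a PFR/batch, dC_C/dC_A = −r_C/(r_B+r_C) = −k₂/(k₂+k₁·C_A).
Integrating from C_{A0} to C_A: C_C = (0.491/0.0866)·ln[(0.491+0.0866·0.880)/(0.491+0.0866·0.180)] = 5.670·ln(0.5672/0.5065) = 0.6413 mol/dm³.
Then C_B = (C_{A0}−C_A) − C_C = 0.7005 − 0.6413 = 0.05917 mol/dm³.
S̃_{B/C} = C_B/C_C = 0.05917/0.6413 = 0.0923.

0.0923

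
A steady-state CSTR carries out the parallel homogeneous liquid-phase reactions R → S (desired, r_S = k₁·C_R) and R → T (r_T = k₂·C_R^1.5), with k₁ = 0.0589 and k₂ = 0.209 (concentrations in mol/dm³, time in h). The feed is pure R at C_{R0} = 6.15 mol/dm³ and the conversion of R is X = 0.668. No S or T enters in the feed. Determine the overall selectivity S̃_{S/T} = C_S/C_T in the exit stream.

0.197

Exit C_R = C_{R0}(1−X) = 6.15×0.332 = 2.042 mol/dm³.
A CSTR operates uniformly at the exit composition, giving r_S = 0.1203 and r_T = 0.6098 (each k·C_R^n at C_R = 2.042).
Overall selectivity = C_S/C_T = r_Sτ/(r_Tτ) = r_S/r_T = 0.197.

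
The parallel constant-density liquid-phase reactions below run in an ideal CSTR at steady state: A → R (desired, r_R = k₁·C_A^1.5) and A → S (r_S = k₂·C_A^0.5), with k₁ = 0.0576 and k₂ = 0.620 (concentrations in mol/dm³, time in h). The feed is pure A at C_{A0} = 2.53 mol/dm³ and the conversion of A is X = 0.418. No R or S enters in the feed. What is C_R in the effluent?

Exit C_A = C_{A0}(1−X) = 2.53×0.582 = 1.472 mol/dm³.
Rates in a CSTR are evaluated at the outlet concentration: r_R = 0.0576×1.472^1.5 = 0.1029, r_S = 0.620×1.472^0.5 = 0.7523.
Fraction of consumed A going to R: r_R/(r_R+r_S) = 0.1203.
C_R = 0.1203·C_{A0}·X = 0.1203×2.53×0.418 = 0.127 mol/dm³.

0.127 mol/dm³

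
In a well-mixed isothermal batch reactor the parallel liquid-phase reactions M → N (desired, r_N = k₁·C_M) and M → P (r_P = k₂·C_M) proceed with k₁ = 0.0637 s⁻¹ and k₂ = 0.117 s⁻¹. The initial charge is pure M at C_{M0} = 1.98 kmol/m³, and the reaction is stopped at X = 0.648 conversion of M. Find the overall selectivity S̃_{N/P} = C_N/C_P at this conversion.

0.544

C_M = C_{M0}(1−X) = 0.6970 kmol/m³.
Both paths are first order in M, so the instantaneous fraction to N is constant: dC_N/d(−C_M) = k₁/(k₁+k₂) = 0.3525.
C_N = 0.3525·(C_{M0}−C_M) = 0.3525×1.283 = 0.452 kmol/m³.
C_P = (C_{M0}−C_M)−C_N = 0.8307 kmol/m³; S̃_{N/P} = 0.4523/0.8307 = 0.544.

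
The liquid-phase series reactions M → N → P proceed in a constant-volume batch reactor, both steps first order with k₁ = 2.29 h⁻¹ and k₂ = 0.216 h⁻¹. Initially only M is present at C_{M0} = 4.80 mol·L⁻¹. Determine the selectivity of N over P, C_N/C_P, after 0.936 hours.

7.01

Solving the coupled first-order balances gives C_N(t) = [k₁/(k₂−k₁)]·C_{M0}·(e^(−k₁t) − e^(−k₂t)).
e^(−k₁t) = e^(−2.29×0.936) = e^(−2.143) = 0.1173; e^(−k₂t) = e^(−0.2022) = 0.8170.
C_N = 2.29×4.80/(0.216−2.29) × (0.1173−0.8170) = (-5.300)×(-0.6997) = 3.708 mol·L⁻¹.
C_M = C_{M0}e^(−k₁t) = 0.5628 mol·L⁻¹, so C_P = C_{M0}−C_M−C_N = 0.5289 mol·L⁻¹; C_N/C_P = 7.01.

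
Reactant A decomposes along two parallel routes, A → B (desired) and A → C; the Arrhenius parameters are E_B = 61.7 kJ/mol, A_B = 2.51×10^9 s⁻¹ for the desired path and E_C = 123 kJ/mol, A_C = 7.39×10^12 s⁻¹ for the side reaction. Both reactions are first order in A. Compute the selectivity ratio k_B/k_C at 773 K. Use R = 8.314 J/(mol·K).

k_B/k_C = (A_B/A_C)·exp[−(E_B−E_C)/(RT)] = (A_B/A_C)·exp[(E_C−E_B)/(RT)].
(E_C−E_B)/(RT) = (123−61.7)×10³/(8.314×773) = 61300/6427 = 9.538.
k_B/k_C = (2.51×10^9/7.39×10^12)·exp(9.538) = 3.396×10^-4 × 13881 = 4.71.

4.71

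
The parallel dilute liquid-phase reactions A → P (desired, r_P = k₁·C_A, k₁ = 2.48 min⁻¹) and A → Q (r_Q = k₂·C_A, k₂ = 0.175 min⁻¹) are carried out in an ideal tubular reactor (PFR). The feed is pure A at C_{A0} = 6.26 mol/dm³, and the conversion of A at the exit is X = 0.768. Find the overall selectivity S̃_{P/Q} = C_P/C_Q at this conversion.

C_A = C_{A0}(1−X) = 1.452 mol/dm³.
Both paths are first order in A, so the instantaneous fraction to P is constant: dC_P/d(−C_A) = k₁/(k₁+k₂) = 0.9341.
C_P = 0.9341·(C_{A0}−C_A) = 0.9341×4.808 = 4.49 mol/dm³.
C_Q = (C_{A0}−C_A)−C_P = 0.3169 mol/dm³; S̃_{P/Q} = 4.491/0.3169 = 14.2.

14.2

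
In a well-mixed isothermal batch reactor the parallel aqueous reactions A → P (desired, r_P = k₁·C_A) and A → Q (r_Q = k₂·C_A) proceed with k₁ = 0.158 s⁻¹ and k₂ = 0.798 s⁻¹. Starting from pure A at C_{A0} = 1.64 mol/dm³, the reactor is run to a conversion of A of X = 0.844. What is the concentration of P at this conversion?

0.229 mol/dm³

C_A = C_{A0}(1−X) = 0.2558 mol/dm³.
Both paths are first order in A, so the instantaneous fraction to P is constant: dC_P/d(−C_A) = k₁/(k₁+k₂) = 0.1653.
C_P = 0.1653·(C_{A0}−C_A) = 0.1653×1.384 = 0.229 mol/dm³.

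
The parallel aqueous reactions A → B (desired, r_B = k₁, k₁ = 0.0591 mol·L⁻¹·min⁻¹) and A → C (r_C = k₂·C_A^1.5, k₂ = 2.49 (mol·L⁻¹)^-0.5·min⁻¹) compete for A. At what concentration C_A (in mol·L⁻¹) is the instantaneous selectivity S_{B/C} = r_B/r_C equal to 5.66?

S_{B/C} = (k₁/k₂)·C_A^-1.5 ⇒ C_A = (S·k₂/k₁)^(1/(-1.5)).
= (5.66×2.49/0.0591)^(-0.6667) = (238.5)^(-0.6667) = 0.0260 mol·L⁻¹.

0.0260 mol·L⁻¹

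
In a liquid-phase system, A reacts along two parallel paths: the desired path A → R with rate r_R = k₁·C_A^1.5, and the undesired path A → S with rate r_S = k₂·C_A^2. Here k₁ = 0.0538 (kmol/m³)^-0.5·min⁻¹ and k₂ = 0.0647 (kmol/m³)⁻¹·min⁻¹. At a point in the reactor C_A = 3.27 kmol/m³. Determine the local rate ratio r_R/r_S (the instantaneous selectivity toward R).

S_{R/S} = r_R/r_S = (k₁·C_A^1.5)/(k₂·C_A^2) = (k₁/k₂)·C_A^-0.5.
= (0.0538×3.270^1.5) / (0.0647×3.270^2) = 0.3181/0.6918 = 0.460.

0.460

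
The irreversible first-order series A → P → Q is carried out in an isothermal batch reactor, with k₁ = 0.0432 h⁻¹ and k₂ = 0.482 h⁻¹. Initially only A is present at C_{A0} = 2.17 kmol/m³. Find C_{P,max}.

At the optimum, C_{P,max}/C_{A0} = (k₁/k₂)^[k₂/(k₂−k₁)].
= (0.0432/0.482)^(0.482/(0.482−0.0432)) = (0.08963)^(1.098) = 0.07068.
C_{P,max} = 0.07068×2.17 = 0.153 kmol/m³.

0.153 kmol/m³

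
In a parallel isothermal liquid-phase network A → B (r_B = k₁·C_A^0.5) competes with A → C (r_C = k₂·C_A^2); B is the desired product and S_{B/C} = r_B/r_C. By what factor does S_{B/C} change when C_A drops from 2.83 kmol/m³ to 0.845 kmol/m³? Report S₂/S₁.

6.13

S_{B/C} = (k₁/k₂)·C_A^-1.5, so S₂/S₁ = (C_{A,2}/C_{A,1})^-1.5.
= (0.845/2.83)^(-1.5) = (0.2986)^(-1.5) = 6.13.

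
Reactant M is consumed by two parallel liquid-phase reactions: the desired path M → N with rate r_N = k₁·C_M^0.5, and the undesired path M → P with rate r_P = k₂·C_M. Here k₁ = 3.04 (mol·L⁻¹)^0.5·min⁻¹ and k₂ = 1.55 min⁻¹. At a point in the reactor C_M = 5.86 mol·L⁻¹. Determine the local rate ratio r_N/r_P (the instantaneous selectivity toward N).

0.810

S_{N/P} = r_N/r_P = (k₁·C_M^0.5)/(k₂·C_M) = (k₁/k₂)·C_M^-0.5.
= (3.04×5.860^0.5) / (1.55×5.860) = 7.359/9.083 = 0.810.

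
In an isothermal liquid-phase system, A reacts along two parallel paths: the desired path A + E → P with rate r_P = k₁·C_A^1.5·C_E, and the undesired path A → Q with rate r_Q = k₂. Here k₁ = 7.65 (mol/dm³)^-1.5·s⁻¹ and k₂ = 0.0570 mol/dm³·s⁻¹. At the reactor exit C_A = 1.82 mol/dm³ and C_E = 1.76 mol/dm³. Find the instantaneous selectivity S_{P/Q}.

S_{P/Q} = r_P/r_Q = (k₁·C_A^1.5·C_E)/(k₂) = (k₁/k₂)·C_A^1.5·C_E.
= (7.65×1.820^1.5×1.760) / (0.0570) = 33.06/0.05700 = 580.
Since the desired path is higher order in A, keeping C_A high (PFR or concentrated feed) favours P.

580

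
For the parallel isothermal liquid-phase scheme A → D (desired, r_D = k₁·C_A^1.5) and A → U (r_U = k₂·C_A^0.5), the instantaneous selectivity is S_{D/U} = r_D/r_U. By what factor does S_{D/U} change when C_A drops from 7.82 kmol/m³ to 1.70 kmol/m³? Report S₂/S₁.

0.217

S_{D/U} = (k₁/k₂)·C_A, so S₂/S₁ = (C_{A,2}/C_{A,1}).
= 1.70/7.82 = 0.217.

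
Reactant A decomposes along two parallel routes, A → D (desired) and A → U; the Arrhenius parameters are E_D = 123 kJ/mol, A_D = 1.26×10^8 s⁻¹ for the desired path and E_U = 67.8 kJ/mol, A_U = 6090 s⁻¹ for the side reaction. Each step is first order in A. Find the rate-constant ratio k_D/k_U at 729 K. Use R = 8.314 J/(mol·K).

With equal orders, S_{D/U} = k_D/k_U = (A_D/A_U)·exp[(E_U−E_D)/(RT)].
(E_U−E_D)/(RT) = (67.8−123)×10³/(8.314×729) = -55200/6061 = -9.108.
k_D/k_U = (1.26×10^8/6090)·exp(-9.108) = 20690 × 1.108×10^-4 = 2.29.

2.29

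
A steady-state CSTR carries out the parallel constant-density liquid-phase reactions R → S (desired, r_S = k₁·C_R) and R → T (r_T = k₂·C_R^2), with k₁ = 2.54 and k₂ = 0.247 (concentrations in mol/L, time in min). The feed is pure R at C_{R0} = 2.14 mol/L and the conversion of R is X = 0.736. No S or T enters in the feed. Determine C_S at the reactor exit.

Exit C_R = C_{R0}(1−X) = 2.14×0.264 = 0.5650 mol/L.
A CSTR operates uniformly at the exit composition, giving r_S = 1.435 and r_T = 0.07884 (each k·C_R^n at C_R = 0.5650).
Fraction of consumed R going to S: r_S/(r_S+r_T) = 0.9479.
C_S = 0.9479·C_{R0}·X = 0.9479×2.14×0.736 = 1.49 mol/L.

1.49 mol/L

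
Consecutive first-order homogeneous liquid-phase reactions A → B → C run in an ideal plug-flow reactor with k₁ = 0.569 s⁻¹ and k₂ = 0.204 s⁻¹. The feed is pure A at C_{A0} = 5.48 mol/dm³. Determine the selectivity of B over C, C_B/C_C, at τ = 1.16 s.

7.27

The intermediate concentration in a first-order A→B→C sequence is C_B = k₁C_{A0}(e^(−k₁τ) − e^(−k₂τ))/(k₂−k₁).
e^(−k₁τ) = e^(−0.569×1.16) = e^(−0.6600) = 0.5168; e^(−k₂τ) = e^(−0.2366) = 0.7893.
C_B = 0.569×5.48/(0.204−0.569) × (0.5168−0.7893) = (-8.543)×(-0.2724) = 2.327 mol/dm³.
C_A = C_{A0}e^(−k₁τ) = 2.832 mol/dm³, so C_C = C_{A0}−C_A−C_B = 0.3203 mol/dm³; C_B/C_C = 7.27.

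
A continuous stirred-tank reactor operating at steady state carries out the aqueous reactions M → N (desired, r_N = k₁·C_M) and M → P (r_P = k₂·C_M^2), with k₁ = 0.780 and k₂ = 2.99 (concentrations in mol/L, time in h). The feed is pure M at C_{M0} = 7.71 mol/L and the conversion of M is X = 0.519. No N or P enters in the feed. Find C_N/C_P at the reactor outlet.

Exit C_M = C_{M0}(1−X) = 7.71×0.481 = 3.709 mol/L.
In a CSTR the entire volume is at exit conditions, so r_N = 0.780×3.709 = 2.893 and r_P = 2.99×3.709^2 = 41.12.
Overall selectivity = C_N/C_P = r_Nτ/(r_Pτ) = r_N/r_P = 0.0703.

0.0703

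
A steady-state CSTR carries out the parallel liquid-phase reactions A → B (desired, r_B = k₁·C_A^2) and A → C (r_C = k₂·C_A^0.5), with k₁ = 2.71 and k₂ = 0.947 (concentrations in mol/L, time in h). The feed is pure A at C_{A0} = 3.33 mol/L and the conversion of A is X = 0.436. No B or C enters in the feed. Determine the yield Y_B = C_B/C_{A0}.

0.384

Exit C_A = C_{A0}(1−X) = 3.33×0.564 = 1.878 mol/L.
In a CSTR the entire volume is at exit conditions, so r_B = 2.71×1.878^2 = 9.559 and r_C = 0.947×1.878^0.5 = 1.298.
Fraction of consumed A going to B: r_B/(r_B+r_C) = 0.8805.
C_B = 0.8805·C_{A0}·X = 0.8805×3.33×0.436 = 1.28 mol/L; Y_B = C_B/C_{A0} = 0.384.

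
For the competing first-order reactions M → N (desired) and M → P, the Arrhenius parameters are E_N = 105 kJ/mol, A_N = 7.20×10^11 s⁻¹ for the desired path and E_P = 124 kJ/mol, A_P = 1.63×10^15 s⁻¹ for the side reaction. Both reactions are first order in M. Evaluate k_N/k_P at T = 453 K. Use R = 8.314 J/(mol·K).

With equal orders, S_{N/P} = k_N/k_P = (A_N/A_P)·exp[(E_P−E_N)/(RT)].
(E_P−E_N)/(RT) = (124−105)×10³/(8.314×453) = 19000/3766 = 5.045.
k_N/k_P = (7.20×10^11/1.63×10^15)·exp(5.045) = 4.417×10^-4 × 155.2 = 0.0686.
Since E_N < E_P, lowering the temperature improves selectivity toward N.

0.0686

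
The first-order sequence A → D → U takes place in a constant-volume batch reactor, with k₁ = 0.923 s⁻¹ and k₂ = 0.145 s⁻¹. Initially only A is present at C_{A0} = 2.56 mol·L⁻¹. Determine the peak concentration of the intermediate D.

For a first-order series the maximum intermediate yield is C_{D,max}/C_{A0} = (k₁/k₂)^[k₂/(k₂−k₁)].
= (0.923/0.145)^(0.145/(0.145−0.923)) = (6.366)^(-0.1864) = 0.7082.
C_{D,max} = 0.7082×2.56 = 1.81 mol·L⁻¹.

1.81 mol·L⁻¹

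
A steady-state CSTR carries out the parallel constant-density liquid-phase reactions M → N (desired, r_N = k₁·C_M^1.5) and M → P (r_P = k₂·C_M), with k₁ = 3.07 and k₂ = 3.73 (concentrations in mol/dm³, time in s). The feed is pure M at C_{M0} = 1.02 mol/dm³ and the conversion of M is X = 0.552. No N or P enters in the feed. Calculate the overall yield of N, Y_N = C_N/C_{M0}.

Exit C_M = C_{M0}(1−X) = 1.02×0.448 = 0.4570 mol/dm³.
In a CSTR the entire volume is at exit conditions, so r_N = 3.07×0.4570^1.5 = 0.9483 and r_P = 3.73×0.4570 = 1.704.
Fraction of consumed M going to N: r_N/(r_N+r_P) = 0.3575.
C_N = 0.3575·C_{M0}·X = 0.3575×1.02×0.552 = 0.201 mol/dm³; Y_N = C_N/C_{M0} = 0.197.

0.197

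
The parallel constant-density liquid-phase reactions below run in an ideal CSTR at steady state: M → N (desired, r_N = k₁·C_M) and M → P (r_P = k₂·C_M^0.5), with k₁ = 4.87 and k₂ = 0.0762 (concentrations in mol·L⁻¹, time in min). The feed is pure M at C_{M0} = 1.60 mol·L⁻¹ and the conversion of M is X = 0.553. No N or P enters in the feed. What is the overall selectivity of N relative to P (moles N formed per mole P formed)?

54.0

Exit C_M = C_{M0}(1−X) = 1.60×0.447 = 0.7152 mol·L⁻¹.
A CSTR operates uniformly at the exit composition, giving r_N = 3.483 and r_P = 0.06444 (each k·C_M^n at C_M = 0.7152).
Overall selectivity = C_N/C_P = r_Nτ/(r_Pτ) = r_N/r_P = 54.0.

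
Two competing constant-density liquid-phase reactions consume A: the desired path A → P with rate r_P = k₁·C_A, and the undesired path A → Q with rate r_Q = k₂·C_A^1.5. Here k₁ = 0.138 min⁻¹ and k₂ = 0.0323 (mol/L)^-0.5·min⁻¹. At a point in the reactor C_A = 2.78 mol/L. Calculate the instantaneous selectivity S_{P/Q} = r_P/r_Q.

2.56

S_{P/Q} = r_P/r_Q = (k₁·C_A)/(k₂·C_A^1.5) = (k₁/k₂)·C_A^-0.5.
= (0.138×2.780) / (0.0323×2.780^1.5) = 0.3836/0.1497 = 2.56.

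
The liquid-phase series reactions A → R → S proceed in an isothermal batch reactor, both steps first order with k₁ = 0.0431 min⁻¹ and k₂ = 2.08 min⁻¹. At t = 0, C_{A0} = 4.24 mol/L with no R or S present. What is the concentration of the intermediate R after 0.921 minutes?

0.0730 mol/L

Solving the coupled first-order balances gives C_R(t) = [k₁/(k₂−k₁)]·C_{A0}·(e^(−k₁t) − e^(−k₂t)).
e^(−k₁t) = e^(−0.0431×0.921) = e^(−0.03970) = 0.9611; e^(−k₂t) = e^(−1.916) = 0.1472.
C_R = 0.0431×4.24/(2.08−0.0431) × (0.9611−0.1472) = 0.08972×0.8138 = 0.07302 mol/L.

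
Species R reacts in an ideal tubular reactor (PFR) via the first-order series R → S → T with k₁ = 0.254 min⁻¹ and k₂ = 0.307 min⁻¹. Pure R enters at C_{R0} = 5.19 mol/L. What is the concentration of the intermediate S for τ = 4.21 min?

1.71 mol/L

For first-order series with pure R initially, C_S(τ) = k₁C_{R0}/(k₂−k₁)·(e^(−k₁τ) − e^(−k₂τ)).
e^(−k₁τ) = e^(−0.254×4.21) = e^(−1.069) = 0.3432; e^(−k₂τ) = e^(−1.292) = 0.2746.
C_S = 0.254×5.19/(0.307−0.254) × (0.3432−0.2746) = 24.87×0.06864 = 1.707 mol/L.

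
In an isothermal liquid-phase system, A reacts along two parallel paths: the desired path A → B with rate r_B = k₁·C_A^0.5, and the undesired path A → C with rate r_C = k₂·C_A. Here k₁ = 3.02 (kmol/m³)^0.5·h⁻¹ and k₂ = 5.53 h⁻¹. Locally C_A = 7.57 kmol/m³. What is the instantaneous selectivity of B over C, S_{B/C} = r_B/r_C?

S_{B/C} = r_B/r_C = (k₁·C_A^0.5)/(k₂·C_A) = (k₁/k₂)·C_A^-0.5.
= (3.02×7.570^0.5) / (5.53×7.570) = 8.309/41.86 = 0.198.
The undesired path is higher order in A, so low C_A (CSTR or dilute feed) favours B.

0.198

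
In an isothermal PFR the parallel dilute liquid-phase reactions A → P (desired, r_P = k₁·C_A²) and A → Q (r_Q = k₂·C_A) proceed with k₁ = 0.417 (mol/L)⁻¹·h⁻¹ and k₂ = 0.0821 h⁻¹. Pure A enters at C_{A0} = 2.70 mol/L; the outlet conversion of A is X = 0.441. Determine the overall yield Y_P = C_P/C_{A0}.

C_A = C_{A0}(1−X) = 1.509 mol/L.
Along a PFR/batch, dC_Q/dC_A = −r_Q/(r_P+r_Q) = −k₂/(k₂+k₁·C_A).
Integrating from C_{A0} to C_A: C_Q = (0.0821/0.417)·ln[(0.0821+0.417·2.70)/(0.0821+0.417·1.51)] = 0.1969·ln(1.208/0.7115) = 0.1042 mol/L.
Then C_P = (C_{A0}−C_A) − C_Q = 1.191 − 0.1042 = 1.086 mol/L.
Y_P = C_P/C_{A0} = 1.086/2.70 = 0.402.

0.402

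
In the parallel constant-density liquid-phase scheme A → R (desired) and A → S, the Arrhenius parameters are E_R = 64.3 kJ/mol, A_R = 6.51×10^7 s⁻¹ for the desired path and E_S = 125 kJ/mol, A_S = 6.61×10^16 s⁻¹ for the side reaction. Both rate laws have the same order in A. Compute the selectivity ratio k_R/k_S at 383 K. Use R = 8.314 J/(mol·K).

0.187

Since both paths have the same order in A, the concentration cancels and S_{R/S} = k_R/k_S = (A_R/A_S)·exp[(E_S−E_R)/(RT)].
(E_S−E_R)/(RT) = (125−64.3)×10³/(8.314×383) = 60700/3184 = 19.06.
k_R/k_S = (6.51×10^7/6.61×10^16)·exp(19.06) = 9.849×10^-10 × 1.900×10^8 = 0.187.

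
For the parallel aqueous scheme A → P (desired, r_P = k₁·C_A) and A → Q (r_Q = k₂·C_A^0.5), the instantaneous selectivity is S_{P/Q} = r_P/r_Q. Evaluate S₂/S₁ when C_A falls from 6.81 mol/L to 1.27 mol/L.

S_{P/Q} = (k₁/k₂)·C_A^0.5, so S₂/S₁ = (C_{A,2}/C_{A,1})^0.5.
= (1.27/6.81)^0.5 = (0.1865)^0.5 = 0.432.

0.432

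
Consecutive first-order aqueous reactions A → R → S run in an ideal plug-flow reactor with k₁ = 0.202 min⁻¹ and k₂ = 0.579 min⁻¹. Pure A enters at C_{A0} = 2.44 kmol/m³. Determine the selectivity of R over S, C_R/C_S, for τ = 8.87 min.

For first-order series with pure A initially, C_R(τ) = k₁C_{A0}/(k₂−k₁)·(e^(−k₁τ) − e^(−k₂τ)).
e^(−k₁τ) = e^(−0.202×8.87) = e^(−1.792) = 0.1667; e^(−k₂τ) = e^(−5.136) = 0.005883.
C_R = 0.202×2.44/(0.579−0.202) × (0.1667−0.005883) = 1.307×0.1608 = 0.2102 kmol/m³.
C_A = C_{A0}e^(−k₁τ) = 0.4067 kmol/m³, so C_S = C_{A0}−C_A−C_R = 1.823 kmol/m³; C_R/C_S = 0.115.

0.115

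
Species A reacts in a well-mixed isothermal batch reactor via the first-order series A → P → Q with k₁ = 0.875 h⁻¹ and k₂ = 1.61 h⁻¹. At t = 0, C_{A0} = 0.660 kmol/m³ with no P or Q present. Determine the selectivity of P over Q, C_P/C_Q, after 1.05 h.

0.739

For first-order series with pure A initially, C_P(t) = k₁C_{A0}/(k₂−k₁)·(e^(−k₁t) − e^(−k₂t)).
e^(−k₁t) = e^(−0.875×1.05) = e^(−0.9188) = 0.3990; e^(−k₂t) = e^(−1.691) = 0.1844.
C_P = 0.875×0.660/(1.61−0.875) × (0.3990−0.1844) = 0.7857×0.2146 = 0.1686 kmol/m³.
C_A = C_{A0}e^(−k₁t) = 0.2634 kmol/m³, so C_Q = C_{A0}−C_A−C_P = 0.2280 kmol/m³; C_P/C_Q = 0.739.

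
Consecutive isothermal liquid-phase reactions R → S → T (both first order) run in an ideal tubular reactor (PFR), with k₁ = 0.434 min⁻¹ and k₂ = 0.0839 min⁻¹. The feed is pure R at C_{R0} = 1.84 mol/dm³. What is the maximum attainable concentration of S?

At the optimum, C_{S,max}/C_{R0} = (k₁/k₂)^[k₂/(k₂−k₁)].
= (0.434/0.0839)^(0.0839/(0.0839−0.434)) = (5.173)^(-0.2396) = 0.6745.
C_{S,max} = 0.6745×1.84 = 1.24 mol/dm³.

1.24 mol/dm³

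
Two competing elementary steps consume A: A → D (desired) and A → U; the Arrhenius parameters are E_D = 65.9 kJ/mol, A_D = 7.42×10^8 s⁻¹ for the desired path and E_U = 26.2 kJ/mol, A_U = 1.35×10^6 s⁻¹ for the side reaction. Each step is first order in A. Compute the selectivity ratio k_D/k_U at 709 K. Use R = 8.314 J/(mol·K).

With equal orders, S_{D/U} = k_D/k_U = (A_D/A_U)·exp[(E_U−E_D)/(RT)].
(E_U−E_D)/(RT) = (26.2−65.9)×10³/(8.314×709) = -39700/5895 = -6.735.
k_D/k_U = (7.42×10^8/1.35×10^6)·exp(-6.735) = 549.6 × 0.001189 = 0.653.
Since E_D > E_U, raising the temperature improves selectivity toward D.

0.653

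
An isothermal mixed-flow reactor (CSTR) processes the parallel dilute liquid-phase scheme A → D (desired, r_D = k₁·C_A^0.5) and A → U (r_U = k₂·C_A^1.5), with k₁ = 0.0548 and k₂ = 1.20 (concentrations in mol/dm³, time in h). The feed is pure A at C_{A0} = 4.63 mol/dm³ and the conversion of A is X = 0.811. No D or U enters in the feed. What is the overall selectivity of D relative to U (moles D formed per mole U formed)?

Exit C_A = C_{A0}(1−X) = 4.63×0.189 = 0.8751 mol/dm³.
In a CSTR the entire volume is at exit conditions, so r_D = 0.0548×0.8751^0.5 = 0.05126 and r_U = 1.20×0.8751^1.5 = 0.9823.
Overall selectivity = C_D/C_U = r_Dτ/(r_Uτ) = r_D/r_U = 0.0522.

0.0522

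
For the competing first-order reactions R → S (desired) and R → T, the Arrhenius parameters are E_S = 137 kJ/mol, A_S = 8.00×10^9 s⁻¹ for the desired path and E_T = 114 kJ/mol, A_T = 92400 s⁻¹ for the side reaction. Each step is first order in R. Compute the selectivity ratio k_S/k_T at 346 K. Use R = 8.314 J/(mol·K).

29.2

Since both paths have the same order in R, the concentration cancels and S_{S/T} = k_S/k_T = (A_S/A_T)·exp[(E_T−E_S)/(RT)].
(E_T−E_S)/(RT) = (114−137)×10³/(8.314×346) = -23000/2877 = -7.995.
k_S/k_T = (8.00×10^9/92400)·exp(-7.995) = 86580 × 3.370×10^-4 = 29.2.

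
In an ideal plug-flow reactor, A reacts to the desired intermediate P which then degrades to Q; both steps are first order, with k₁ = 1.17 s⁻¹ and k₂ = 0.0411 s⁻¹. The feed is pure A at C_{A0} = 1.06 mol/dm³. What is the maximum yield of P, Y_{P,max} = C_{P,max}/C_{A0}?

Evaluating C_P at τ_opt = ln(k₂/k₁)/(k₂−k₁) gives C_{P,max}/C_{A0} = (k₁/k₂)^[k₂/(k₂−k₁)].
= (1.17/0.0411)^(0.0411/(0.0411−1.17)) = (28.47)^(-0.03641) = 0.8852.

0.885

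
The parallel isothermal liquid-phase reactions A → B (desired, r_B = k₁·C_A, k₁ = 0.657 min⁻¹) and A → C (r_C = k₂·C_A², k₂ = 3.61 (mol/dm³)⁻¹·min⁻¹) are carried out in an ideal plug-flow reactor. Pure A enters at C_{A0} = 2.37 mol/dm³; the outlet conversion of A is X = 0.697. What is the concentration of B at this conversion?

0.190 mol/dm³

C_A = C_{A0}(1−X) = 0.7181 mol/dm³.
Along a PFR/batch, dC_B/dC_A = −r_B/(r_B+r_C) = −k₁/(k₁+k₂·C_A).
Integrating from C_{A0} to C_A: C_B = (0.657/3.61)·ln[(0.657+3.61·2.37)/(0.657+3.61·0.718)] = 0.1820·ln(9.213/3.249) = 0.1897 mol/dm³.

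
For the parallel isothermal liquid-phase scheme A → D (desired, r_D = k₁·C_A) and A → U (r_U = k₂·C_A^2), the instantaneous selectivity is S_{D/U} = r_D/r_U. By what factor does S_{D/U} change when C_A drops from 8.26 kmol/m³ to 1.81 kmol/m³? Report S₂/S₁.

4.56

S_{D/U} = (k₁/k₂)·C_A⁻¹, so S₂/S₁ = (C_{A,2}/C_{A,1})⁻¹.
= 8.26/1.81 = 4.56.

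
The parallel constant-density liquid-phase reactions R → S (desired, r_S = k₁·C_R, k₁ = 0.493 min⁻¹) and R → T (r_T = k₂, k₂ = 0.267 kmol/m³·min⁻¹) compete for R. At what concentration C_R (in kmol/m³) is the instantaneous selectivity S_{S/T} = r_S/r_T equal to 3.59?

1.94 kmol/m³

S_{S/T} = (k₁/k₂)·C_R ⇒ C_R = S·k₂/k₁.
= 3.59×0.267/0.493 = 1.94 kmol/m³.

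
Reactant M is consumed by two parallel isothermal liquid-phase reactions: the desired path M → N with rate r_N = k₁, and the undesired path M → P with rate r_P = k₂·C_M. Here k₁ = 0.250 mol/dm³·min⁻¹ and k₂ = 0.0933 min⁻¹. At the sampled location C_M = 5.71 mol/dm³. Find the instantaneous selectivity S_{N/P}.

S_{N/P} = r_N/r_P = (k₁)/(k₂·C_M) = (k₁/k₂)·C_M⁻¹.
= (0.250) / (0.0933×5.710) = 0.2500/0.5327 = 0.469.
The undesired path is higher order in M, so low C_M (CSTR or dilute feed) favours N.

0.469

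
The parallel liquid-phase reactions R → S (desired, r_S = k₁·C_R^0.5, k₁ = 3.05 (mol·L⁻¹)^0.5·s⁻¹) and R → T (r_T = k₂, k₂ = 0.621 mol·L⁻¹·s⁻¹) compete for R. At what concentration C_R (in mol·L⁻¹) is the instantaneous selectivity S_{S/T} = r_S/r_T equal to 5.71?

S_{S/T} = (k₁/k₂)·C_R^0.5 ⇒ C_R = (S·k₂/k₁)^(2).
= (5.71×0.621/3.05)^(2) = (1.163)^(2) = 1.35 mol·L⁻¹.

1.35 mol·L⁻¹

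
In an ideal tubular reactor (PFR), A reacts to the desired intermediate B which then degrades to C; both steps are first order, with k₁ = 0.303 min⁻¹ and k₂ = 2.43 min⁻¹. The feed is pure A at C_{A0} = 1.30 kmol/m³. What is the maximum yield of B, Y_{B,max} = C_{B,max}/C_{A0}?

For a first-order series the maximum intermediate yield is C_{B,max}/C_{A0} = (k₁/k₂)^[k₂/(k₂−k₁)].
= (0.303/2.43)^(2.43/(2.43−0.303)) = (0.1247)^(1.142) = 0.09269.

0.0927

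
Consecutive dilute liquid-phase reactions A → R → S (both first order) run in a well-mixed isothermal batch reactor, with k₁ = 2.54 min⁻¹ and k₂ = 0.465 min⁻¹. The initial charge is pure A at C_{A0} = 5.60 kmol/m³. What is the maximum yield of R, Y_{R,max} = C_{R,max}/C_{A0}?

0.684

Evaluating C_R at t_opt = ln(k₂/k₁)/(k₂−k₁) gives C_{R,max}/C_{A0} = (k₁/k₂)^[k₂/(k₂−k₁)].
= (2.54/0.465)^(0.465/(0.465−2.54)) = (5.462)^(-0.2241) = 0.6835.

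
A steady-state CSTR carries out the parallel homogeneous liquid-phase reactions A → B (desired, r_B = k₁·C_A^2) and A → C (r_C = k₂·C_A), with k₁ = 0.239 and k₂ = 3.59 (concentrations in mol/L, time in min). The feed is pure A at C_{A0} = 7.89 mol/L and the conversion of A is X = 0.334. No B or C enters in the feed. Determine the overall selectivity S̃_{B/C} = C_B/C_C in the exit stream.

Exit C_A = C_{A0}(1−X) = 7.89×0.666 = 5.255 mol/L.
A CSTR operates uniformly at the exit composition, giving r_B = 6.599 and r_C = 18.86 (each k·C_A^n at C_A = 5.255).
Overall selectivity = C_B/C_C = r_Bτ/(r_Cτ) = r_B/r_C = 0.350.

0.350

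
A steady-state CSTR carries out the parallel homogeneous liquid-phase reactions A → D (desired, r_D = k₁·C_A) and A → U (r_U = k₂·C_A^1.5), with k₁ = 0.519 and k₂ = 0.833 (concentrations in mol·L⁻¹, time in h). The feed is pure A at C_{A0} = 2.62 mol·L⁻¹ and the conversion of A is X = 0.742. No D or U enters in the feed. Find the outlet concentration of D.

0.838 mol·L⁻¹

Exit C_A = C_{A0}(1−X) = 2.62×0.258 = 0.6760 mol·L⁻¹.
A CSTR operates uniformly at the exit composition, giving r_D = 0.3508 and r_U = 0.4629 (each k·C_A^n at C_A = 0.6760).
Fraction of consumed A going to D: r_D/(r_D+r_U) = 0.4311.
C_D = 0.4311·C_{A0}·X = 0.4311×2.62×0.742 = 0.838 mol·L⁻¹.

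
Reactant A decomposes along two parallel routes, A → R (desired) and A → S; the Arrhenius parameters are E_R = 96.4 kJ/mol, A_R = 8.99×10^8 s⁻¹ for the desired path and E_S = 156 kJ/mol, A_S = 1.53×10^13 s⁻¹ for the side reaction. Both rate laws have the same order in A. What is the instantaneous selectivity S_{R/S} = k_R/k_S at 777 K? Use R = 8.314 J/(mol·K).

With equal orders, S_{R/S} = k_R/k_S = (A_R/A_S)·exp[(E_S−E_R)/(RT)].
(E_S−E_R)/(RT) = (156−96.4)×10³/(8.314×777) = 59600/6460 = 9.226.
k_R/k_S = (8.99×10^8/1.53×10^13)·exp(9.226) = 5.876×10^-5 × 10158 = 0.597.
Since E_R < E_S, lowering the temperature improves selectivity toward R.

0.597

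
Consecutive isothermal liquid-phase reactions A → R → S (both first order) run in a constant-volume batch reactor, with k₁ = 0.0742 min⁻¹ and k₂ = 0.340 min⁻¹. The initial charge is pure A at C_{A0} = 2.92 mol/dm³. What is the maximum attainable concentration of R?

0.417 mol/dm³

At the optimum, C_{R,max}/C_{A0} = (k₁/k₂)^[k₂/(k₂−k₁)].
= (0.0742/0.340)^(0.340/(0.340−0.0742)) = (0.2182)^(1.279) = 0.1427.
C_{R,max} = 0.1427×2.92 = 0.417 mol/dm³.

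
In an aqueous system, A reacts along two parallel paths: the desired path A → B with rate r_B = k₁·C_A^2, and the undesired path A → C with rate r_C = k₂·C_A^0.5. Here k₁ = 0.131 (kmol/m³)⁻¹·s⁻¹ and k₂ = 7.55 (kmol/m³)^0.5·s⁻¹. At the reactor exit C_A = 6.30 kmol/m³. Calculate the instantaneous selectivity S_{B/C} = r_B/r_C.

S_{B/C} = r_B/r_C = (k₁·C_A^2)/(k₂·C_A^0.5) = (k₁/k₂)·C_A^1.5.
= (0.131×6.300^2) / (7.55×6.300^0.5) = 5.199/18.95 = 0.274.
Since the desired path is higher order in A, keeping C_A high (PFR or concentrated feed) favours B.

0.274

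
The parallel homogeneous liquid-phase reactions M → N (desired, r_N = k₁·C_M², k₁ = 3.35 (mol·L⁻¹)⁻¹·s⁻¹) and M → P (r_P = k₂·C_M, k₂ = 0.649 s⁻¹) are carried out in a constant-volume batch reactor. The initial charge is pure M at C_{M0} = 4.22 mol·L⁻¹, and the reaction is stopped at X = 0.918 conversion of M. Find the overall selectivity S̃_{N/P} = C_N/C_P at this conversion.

8.52

C_M = C_{M0}(1−X) = 0.3460 mol·L⁻¹.
Along a PFR/batch, dC_P/dC_M = −r_P/(r_N+r_P) = −k₂/(k₂+k₁·C_M).
Integrating from C_{M0} to C_M: C_P = (0.649/3.35)·ln[(0.649+3.35·4.22)/(0.649+3.35·0.346)] = 0.1937·ln(14.79/1.808) = 0.4071 mol·L⁻¹.
Then C_N = (C_{M0}−C_M) − C_P = 3.874 − 0.4071 = 3.467 mol·L⁻¹.
S̃_{N/P} = C_N/C_P = 3.467/0.4071 = 8.52.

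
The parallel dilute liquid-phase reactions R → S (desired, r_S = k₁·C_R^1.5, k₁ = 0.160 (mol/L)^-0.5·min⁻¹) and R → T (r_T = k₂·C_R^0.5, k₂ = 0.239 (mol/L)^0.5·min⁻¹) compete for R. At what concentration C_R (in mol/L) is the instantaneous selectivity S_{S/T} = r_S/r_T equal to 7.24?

10.8 mol/L

S_{S/T} = (k₁/k₂)·C_R ⇒ C_R = S·k₂/k₁.
= 7.24×0.239/0.160 = 10.8 mol/L.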